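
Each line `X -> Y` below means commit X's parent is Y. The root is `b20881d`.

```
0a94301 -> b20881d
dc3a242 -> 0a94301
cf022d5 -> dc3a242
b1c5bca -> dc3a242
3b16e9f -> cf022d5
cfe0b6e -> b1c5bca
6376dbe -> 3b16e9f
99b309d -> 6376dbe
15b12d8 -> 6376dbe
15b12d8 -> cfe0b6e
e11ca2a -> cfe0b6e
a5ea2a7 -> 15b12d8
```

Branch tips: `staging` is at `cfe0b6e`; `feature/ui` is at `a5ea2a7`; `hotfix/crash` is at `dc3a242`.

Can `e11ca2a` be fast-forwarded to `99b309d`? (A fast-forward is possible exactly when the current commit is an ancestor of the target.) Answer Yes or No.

A fast-forward from e11ca2a to 99b309d is possible iff e11ca2a is an ancestor of 99b309d.
Ancestors of 99b309d: {0a94301, 3b16e9f, 6376dbe, 99b309d, b20881d, cf022d5, dc3a242}.
e11ca2a is not among them, so fast-forward is not possible.

No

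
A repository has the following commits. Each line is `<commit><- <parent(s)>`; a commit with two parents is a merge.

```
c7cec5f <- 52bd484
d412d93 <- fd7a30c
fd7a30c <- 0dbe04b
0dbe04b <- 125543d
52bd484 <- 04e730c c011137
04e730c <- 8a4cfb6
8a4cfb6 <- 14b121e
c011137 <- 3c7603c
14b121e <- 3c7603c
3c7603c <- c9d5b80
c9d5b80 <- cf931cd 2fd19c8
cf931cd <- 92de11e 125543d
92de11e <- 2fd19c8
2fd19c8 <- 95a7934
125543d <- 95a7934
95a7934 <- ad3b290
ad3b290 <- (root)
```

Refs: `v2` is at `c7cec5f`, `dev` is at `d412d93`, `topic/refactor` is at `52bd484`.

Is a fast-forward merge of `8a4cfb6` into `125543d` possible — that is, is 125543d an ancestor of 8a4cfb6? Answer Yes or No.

Yes

A fast-forward from 125543d to 8a4cfb6 is possible iff 125543d is an ancestor of 8a4cfb6.
Ancestors of 8a4cfb6: {125543d, 14b121e, 2fd19c8, 3c7603c, 8a4cfb6, 92de11e, 95a7934, ad3b290, c9d5b80, cf931cd}.
125543d is among them, so fast-forward is possible.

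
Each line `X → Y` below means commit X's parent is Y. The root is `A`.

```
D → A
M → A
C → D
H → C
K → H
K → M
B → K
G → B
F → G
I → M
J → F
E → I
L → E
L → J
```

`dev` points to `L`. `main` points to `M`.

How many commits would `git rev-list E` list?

4

Walking parent pointers from E: reachable set = {A, E, I, M}.
That is 4 commits.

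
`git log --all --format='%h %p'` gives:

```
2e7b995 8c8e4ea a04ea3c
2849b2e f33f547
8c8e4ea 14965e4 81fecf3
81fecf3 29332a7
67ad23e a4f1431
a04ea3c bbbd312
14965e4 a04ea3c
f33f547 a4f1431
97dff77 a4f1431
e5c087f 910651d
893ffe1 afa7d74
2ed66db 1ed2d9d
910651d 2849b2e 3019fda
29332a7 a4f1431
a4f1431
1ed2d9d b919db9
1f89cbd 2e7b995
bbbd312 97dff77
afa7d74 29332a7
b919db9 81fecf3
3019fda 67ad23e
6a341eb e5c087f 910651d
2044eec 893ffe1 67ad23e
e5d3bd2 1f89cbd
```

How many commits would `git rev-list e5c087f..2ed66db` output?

Reachable from 2ed66db: {1ed2d9d, 29332a7, 2ed66db, 81fecf3, a4f1431, b919db9}.
Reachable from e5c087f: {2849b2e, 3019fda, 67ad23e, 910651d, a4f1431, e5c087f, f33f547}.
In 2ed66db's history but not e5c087f's: {1ed2d9d, 29332a7, 2ed66db, 81fecf3, b919db9} — 5 commits.

5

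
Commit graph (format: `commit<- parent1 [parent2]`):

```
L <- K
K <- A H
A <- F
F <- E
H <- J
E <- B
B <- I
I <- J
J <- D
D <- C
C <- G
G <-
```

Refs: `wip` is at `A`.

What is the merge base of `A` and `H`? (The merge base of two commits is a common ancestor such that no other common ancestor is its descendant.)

Ancestors of A: {A, B, C, D, E, F, G, I, J}.
Ancestors of H: {C, D, G, H, J}.
Common ancestors: {C, D, G, J}.
Among these, J is not an ancestor of any other common ancestor — it is the merge base.

J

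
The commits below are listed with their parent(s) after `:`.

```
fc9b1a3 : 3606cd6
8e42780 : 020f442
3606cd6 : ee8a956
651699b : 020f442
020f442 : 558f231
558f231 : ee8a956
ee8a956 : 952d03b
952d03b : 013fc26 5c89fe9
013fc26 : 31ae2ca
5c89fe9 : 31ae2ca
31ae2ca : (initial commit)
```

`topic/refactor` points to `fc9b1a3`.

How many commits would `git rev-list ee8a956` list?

Walking parent pointers from ee8a956: reachable set = {013fc26, 31ae2ca, 5c89fe9, 952d03b, ee8a956}.
That is 5 commits.

5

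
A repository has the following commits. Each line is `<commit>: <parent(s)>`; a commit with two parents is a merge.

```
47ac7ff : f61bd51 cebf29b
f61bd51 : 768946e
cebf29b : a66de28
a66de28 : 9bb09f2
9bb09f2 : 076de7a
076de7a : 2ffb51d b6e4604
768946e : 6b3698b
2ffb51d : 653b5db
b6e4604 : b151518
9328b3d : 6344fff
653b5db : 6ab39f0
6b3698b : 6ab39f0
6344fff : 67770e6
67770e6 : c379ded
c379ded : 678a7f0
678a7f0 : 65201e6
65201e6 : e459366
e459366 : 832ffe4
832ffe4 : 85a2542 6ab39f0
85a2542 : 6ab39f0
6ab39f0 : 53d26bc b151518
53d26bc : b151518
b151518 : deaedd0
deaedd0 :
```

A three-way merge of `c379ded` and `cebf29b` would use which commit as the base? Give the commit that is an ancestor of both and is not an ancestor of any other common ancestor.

Ancestors of c379ded: {53d26bc, 65201e6, 678a7f0, 6ab39f0, 832ffe4, 85a2542, b151518, c379ded, deaedd0, e459366}.
Ancestors of cebf29b: {076de7a, 2ffb51d, 53d26bc, 653b5db, 6ab39f0, 9bb09f2, a66de28, b151518, b6e4604, cebf29b, deaedd0}.
Common ancestors: {53d26bc, 6ab39f0, b151518, deaedd0}.
Among these, 6ab39f0 is not an ancestor of any other common ancestor — it is the merge base.

6ab39f0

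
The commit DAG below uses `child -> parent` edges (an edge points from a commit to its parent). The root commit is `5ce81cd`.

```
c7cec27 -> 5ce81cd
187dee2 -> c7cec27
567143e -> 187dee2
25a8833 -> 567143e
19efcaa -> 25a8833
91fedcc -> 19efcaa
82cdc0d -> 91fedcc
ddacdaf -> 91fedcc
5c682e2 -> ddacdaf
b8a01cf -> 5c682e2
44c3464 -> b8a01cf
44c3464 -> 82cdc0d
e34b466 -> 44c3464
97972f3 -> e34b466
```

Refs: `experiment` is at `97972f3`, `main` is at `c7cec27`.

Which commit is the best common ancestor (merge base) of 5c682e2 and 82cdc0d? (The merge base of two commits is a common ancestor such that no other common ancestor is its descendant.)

Ancestors of 5c682e2: {187dee2, 19efcaa, 25a8833, 567143e, 5c682e2, 5ce81cd, 91fedcc, c7cec27, ddacdaf}.
Ancestors of 82cdc0d: {187dee2, 19efcaa, 25a8833, 567143e, 5ce81cd, 82cdc0d, 91fedcc, c7cec27}.
Common ancestors: {187dee2, 19efcaa, 25a8833, 567143e, 5ce81cd, 91fedcc, c7cec27}.
Among these, 91fedcc is not an ancestor of any other common ancestor — it is the merge base.

91fedcc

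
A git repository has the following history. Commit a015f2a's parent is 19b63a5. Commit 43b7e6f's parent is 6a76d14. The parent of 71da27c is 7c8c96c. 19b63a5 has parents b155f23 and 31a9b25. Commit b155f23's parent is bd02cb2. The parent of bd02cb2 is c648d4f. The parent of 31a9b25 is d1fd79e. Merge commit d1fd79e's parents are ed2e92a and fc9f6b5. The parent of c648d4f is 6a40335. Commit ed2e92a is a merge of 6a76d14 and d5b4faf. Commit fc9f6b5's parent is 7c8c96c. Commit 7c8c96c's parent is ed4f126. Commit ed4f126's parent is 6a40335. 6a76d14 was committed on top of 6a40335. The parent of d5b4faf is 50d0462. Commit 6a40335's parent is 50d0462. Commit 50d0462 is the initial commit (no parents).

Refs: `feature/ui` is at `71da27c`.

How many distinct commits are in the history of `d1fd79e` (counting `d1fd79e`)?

Walking parent pointers from d1fd79e: reachable set = {50d0462, 6a40335, 6a76d14, 7c8c96c, d1fd79e, d5b4faf, ed2e92a, ed4f126, fc9f6b5}.
That is 9 commits.

9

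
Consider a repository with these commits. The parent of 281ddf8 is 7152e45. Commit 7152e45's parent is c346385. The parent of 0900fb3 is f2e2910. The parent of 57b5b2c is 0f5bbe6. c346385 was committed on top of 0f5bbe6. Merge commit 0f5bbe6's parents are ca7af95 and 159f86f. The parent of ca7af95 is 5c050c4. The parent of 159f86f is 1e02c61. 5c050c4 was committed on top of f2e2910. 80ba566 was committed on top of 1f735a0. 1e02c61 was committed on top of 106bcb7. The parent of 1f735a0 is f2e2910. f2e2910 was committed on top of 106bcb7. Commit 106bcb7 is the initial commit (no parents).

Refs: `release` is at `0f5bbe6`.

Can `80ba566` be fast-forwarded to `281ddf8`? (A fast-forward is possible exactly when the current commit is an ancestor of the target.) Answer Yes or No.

A fast-forward from 80ba566 to 281ddf8 is possible iff 80ba566 is an ancestor of 281ddf8.
Ancestors of 281ddf8: {0f5bbe6, 106bcb7, 159f86f, 1e02c61, 281ddf8, 5c050c4, 7152e45, c346385, ca7af95, f2e2910}.
80ba566 is not among them, so fast-forward is not possible.

No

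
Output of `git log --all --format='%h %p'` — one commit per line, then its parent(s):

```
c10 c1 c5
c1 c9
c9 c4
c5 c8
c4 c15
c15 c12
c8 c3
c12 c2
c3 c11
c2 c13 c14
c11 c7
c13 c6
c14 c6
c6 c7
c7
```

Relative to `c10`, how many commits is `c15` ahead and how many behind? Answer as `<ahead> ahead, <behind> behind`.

Reachable from c15: {c12, c13, c14, c15, c2, c6, c7}.
Reachable from c10: {c1, c10, c11, c12, c13, c14, c15, c2, c3, c4, c5, c6, c7, c8, c9}.
Only in c15's history (ahead): {} — 0.
Only in c10's history (behind): {c1, c10, c11, c3, c4, c5, c8, c9} — 8.

0 ahead, 8 behind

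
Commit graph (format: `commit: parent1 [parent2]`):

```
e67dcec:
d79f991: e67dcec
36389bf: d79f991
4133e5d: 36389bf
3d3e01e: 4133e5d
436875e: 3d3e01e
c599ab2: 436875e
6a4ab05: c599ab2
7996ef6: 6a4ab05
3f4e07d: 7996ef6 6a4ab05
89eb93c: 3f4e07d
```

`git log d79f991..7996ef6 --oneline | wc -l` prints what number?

Reachable from 7996ef6: {36389bf, 3d3e01e, 4133e5d, 436875e, 6a4ab05, 7996ef6, c599ab2, d79f991, e67dcec}.
Reachable from d79f991: {d79f991, e67dcec}.
In 7996ef6's history but not d79f991's: {36389bf, 3d3e01e, 4133e5d, 436875e, 6a4ab05, 7996ef6, c599ab2} — 7 commits.

7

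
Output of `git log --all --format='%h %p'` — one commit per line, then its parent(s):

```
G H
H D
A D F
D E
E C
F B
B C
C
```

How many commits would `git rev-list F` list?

3

Walking parent pointers from F: reachable set = {B, C, F}.
That is 3 commits.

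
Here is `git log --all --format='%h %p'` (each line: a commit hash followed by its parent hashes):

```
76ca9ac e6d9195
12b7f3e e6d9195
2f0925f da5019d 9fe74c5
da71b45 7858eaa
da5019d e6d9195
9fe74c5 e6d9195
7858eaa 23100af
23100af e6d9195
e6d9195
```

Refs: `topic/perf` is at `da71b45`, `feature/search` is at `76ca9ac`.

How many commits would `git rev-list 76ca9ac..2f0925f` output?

3

Reachable from 2f0925f: {2f0925f, 9fe74c5, da5019d, e6d9195}.
Reachable from 76ca9ac: {76ca9ac, e6d9195}.
In 2f0925f's history but not 76ca9ac's: {2f0925f, 9fe74c5, da5019d} — 3 commits.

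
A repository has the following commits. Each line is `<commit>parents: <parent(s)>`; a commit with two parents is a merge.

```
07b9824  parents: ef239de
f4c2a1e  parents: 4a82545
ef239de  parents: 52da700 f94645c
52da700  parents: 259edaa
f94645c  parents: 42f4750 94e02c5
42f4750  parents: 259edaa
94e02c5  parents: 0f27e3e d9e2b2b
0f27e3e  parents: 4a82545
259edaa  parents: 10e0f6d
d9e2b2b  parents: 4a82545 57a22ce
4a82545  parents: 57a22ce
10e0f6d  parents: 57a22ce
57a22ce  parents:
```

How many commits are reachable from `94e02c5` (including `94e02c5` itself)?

5

Walking parent pointers from 94e02c5: reachable set = {0f27e3e, 4a82545, 57a22ce, 94e02c5, d9e2b2b}.
That is 5 commits.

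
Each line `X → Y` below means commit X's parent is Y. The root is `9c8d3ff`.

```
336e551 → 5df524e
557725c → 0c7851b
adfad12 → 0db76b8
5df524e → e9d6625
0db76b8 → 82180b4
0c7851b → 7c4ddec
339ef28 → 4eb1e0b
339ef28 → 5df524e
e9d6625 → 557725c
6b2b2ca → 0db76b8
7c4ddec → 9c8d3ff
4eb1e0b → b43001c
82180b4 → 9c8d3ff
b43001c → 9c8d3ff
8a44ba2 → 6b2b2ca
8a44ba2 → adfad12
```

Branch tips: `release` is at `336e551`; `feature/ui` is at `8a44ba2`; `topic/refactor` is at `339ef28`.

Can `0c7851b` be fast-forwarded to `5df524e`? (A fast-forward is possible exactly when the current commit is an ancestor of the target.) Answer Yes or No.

A fast-forward from 0c7851b to 5df524e is possible iff 0c7851b is an ancestor of 5df524e.
Ancestors of 5df524e: {0c7851b, 557725c, 5df524e, 7c4ddec, 9c8d3ff, e9d6625}.
0c7851b is among them, so fast-forward is possible.

Yes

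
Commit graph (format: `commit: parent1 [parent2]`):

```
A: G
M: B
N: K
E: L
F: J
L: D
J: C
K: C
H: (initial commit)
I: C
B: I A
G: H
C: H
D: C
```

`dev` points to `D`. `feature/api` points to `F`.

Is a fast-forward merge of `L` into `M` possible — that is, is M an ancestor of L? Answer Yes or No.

No

A fast-forward from M to L is possible iff M is an ancestor of L.
Ancestors of L: {C, D, H, L}.
M is not among them, so fast-forward is not possible.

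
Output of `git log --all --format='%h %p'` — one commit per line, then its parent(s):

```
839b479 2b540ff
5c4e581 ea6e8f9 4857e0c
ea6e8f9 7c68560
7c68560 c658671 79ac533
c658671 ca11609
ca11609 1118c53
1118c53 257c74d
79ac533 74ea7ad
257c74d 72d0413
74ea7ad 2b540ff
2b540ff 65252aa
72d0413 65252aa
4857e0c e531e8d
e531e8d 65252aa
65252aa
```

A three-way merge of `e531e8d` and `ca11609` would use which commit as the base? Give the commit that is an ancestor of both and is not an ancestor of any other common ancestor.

65252aa

Ancestors of e531e8d: {65252aa, e531e8d}.
Ancestors of ca11609: {1118c53, 257c74d, 65252aa, 72d0413, ca11609}.
Common ancestors: {65252aa}.
The only common ancestor is 65252aa, so it is the merge base.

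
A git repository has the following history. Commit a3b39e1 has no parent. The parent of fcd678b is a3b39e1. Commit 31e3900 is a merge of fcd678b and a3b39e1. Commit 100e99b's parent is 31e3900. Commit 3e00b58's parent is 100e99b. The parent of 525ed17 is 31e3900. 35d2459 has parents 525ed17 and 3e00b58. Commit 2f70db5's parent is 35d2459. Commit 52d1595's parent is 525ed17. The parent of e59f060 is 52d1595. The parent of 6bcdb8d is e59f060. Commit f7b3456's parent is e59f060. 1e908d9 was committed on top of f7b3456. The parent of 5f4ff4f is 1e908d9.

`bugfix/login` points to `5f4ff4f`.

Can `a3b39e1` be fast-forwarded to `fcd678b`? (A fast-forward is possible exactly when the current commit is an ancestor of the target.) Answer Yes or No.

Yes

A fast-forward from a3b39e1 to fcd678b is possible iff a3b39e1 is an ancestor of fcd678b.
Ancestors of fcd678b: {a3b39e1, fcd678b}.
a3b39e1 is among them, so fast-forward is possible.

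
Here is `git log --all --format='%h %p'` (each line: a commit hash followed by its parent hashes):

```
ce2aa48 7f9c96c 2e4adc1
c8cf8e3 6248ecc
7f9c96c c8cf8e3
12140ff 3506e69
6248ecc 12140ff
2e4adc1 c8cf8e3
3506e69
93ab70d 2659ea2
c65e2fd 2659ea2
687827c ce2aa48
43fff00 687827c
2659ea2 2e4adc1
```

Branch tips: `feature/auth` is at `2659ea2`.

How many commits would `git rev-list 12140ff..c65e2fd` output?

Reachable from c65e2fd: {12140ff, 2659ea2, 2e4adc1, 3506e69, 6248ecc, c65e2fd, c8cf8e3}.
Reachable from 12140ff: {12140ff, 3506e69}.
In c65e2fd's history but not 12140ff's: {2659ea2, 2e4adc1, 6248ecc, c65e2fd, c8cf8e3} — 5 commits.

5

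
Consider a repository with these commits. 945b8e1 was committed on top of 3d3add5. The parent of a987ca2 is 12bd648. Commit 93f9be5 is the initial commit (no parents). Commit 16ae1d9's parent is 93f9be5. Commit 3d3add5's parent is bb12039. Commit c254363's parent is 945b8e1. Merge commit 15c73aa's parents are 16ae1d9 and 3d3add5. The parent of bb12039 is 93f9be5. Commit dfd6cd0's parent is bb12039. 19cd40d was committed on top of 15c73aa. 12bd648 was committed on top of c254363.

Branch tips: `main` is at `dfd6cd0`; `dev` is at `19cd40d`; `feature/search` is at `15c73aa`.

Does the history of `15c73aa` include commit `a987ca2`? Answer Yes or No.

Ancestors of 15c73aa: {15c73aa, 16ae1d9, 3d3add5, 93f9be5, bb12039}.
a987ca2 is not in that set, so it is not an ancestor of 15c73aa.

No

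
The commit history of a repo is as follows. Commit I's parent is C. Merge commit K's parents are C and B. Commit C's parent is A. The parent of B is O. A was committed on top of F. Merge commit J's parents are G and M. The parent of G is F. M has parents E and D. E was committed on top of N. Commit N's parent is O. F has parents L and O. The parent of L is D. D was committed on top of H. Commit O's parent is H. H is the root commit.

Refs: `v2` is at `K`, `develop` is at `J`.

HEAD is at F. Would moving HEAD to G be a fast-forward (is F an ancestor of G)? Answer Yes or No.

A fast-forward from F to G is possible iff F is an ancestor of G.
Ancestors of G: {D, F, G, H, L, O}.
F is among them, so fast-forward is possible.

Yes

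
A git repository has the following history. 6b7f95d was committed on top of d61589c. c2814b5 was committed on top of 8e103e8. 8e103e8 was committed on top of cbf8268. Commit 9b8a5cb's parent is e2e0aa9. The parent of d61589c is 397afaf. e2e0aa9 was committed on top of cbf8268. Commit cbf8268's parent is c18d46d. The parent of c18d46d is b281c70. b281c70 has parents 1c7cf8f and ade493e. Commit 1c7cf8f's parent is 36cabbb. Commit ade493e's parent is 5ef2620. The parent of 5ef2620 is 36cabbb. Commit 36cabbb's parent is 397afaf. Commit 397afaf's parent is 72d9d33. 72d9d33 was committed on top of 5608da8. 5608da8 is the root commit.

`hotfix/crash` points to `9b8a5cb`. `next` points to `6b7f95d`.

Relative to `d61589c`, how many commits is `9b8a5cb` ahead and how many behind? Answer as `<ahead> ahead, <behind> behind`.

9 ahead, 1 behind

Reachable from 9b8a5cb: {1c7cf8f, 36cabbb, 397afaf, 5608da8, 5ef2620, 72d9d33, 9b8a5cb, ade493e, b281c70, c18d46d, cbf8268, e2e0aa9}.
Reachable from d61589c: {397afaf, 5608da8, 72d9d33, d61589c}.
Only in 9b8a5cb's history (ahead): {1c7cf8f, 36cabbb, 5ef2620, 9b8a5cb, ade493e, b281c70, c18d46d, cbf8268, e2e0aa9} — 9.
Only in d61589c's history (behind): {d61589c} — 1.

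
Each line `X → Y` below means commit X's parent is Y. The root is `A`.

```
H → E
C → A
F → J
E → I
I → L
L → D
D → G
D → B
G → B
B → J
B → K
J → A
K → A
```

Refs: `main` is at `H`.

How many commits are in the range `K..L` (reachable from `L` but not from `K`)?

Reachable from L: {A, B, D, G, J, K, L}.
Reachable from K: {A, K}.
In L's history but not K's: {B, D, G, J, L} — 5 commits.

5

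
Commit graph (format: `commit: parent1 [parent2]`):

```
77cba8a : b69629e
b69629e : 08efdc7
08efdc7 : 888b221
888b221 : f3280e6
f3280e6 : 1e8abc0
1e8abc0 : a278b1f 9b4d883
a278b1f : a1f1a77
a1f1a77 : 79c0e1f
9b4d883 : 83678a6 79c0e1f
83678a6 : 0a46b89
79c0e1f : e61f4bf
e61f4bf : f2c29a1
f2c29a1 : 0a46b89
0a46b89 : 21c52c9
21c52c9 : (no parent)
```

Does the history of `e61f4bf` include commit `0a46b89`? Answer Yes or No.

Yes

Ancestors of e61f4bf (commits reachable by following parents): {0a46b89, 21c52c9, e61f4bf, f2c29a1}.
0a46b89 is in that set, so it is an ancestor of e61f4bf.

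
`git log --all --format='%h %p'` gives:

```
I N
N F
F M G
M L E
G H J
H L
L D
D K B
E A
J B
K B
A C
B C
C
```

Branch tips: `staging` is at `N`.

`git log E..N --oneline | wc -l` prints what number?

10

Reachable from N: {A, B, C, D, E, F, G, H, J, K, L, M, N}.
Reachable from E: {A, C, E}.
In N's history but not E's: {B, D, F, G, H, J, K, L, M, N} — 10 commits.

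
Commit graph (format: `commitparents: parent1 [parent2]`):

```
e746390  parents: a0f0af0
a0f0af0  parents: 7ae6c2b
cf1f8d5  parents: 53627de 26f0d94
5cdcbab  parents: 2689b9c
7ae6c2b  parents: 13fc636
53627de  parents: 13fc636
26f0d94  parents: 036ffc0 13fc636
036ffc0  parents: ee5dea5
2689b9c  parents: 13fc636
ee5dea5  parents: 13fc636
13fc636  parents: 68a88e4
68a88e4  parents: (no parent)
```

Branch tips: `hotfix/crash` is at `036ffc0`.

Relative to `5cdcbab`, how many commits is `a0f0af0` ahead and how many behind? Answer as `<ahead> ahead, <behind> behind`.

2 ahead, 2 behind

Reachable from a0f0af0: {13fc636, 68a88e4, 7ae6c2b, a0f0af0}.
Reachable from 5cdcbab: {13fc636, 2689b9c, 5cdcbab, 68a88e4}.
Only in a0f0af0's history (ahead): {7ae6c2b, a0f0af0} — 2.
Only in 5cdcbab's history (behind): {2689b9c, 5cdcbab} — 2.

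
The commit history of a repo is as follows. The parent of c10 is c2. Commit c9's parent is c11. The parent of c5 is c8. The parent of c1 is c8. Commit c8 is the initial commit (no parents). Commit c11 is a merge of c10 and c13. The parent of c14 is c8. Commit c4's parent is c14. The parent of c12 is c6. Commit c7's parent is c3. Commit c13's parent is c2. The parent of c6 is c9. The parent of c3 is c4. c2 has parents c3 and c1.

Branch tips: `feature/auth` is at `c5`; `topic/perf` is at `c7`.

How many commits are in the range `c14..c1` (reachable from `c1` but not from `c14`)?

1

Reachable from c1: {c1, c8}.
Reachable from c14: {c14, c8}.
In c1's history but not c14's: {c1} — 1 commit.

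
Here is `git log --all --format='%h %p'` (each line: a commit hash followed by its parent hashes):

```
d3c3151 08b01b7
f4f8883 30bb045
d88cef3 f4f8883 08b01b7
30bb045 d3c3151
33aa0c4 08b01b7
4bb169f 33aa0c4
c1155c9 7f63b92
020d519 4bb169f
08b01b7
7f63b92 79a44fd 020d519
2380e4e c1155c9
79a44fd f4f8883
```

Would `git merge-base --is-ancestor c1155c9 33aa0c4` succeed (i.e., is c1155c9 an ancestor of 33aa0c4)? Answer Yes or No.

Ancestors of 33aa0c4: {08b01b7, 33aa0c4}.
c1155c9 is not in that set, so it is not an ancestor of 33aa0c4.

No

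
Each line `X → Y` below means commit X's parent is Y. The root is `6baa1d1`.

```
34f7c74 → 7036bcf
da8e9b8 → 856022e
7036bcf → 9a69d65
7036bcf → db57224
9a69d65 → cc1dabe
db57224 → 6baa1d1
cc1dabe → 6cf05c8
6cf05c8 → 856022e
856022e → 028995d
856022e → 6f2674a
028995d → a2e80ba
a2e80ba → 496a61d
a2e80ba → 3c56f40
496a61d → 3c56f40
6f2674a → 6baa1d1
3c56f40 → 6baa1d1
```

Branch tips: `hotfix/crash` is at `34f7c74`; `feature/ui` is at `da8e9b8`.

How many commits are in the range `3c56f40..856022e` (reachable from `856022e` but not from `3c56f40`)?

Reachable from 856022e: {028995d, 3c56f40, 496a61d, 6baa1d1, 6f2674a, 856022e, a2e80ba}.
Reachable from 3c56f40: {3c56f40, 6baa1d1}.
In 856022e's history but not 3c56f40's: {028995d, 496a61d, 6f2674a, 856022e, a2e80ba} — 5 commits.

5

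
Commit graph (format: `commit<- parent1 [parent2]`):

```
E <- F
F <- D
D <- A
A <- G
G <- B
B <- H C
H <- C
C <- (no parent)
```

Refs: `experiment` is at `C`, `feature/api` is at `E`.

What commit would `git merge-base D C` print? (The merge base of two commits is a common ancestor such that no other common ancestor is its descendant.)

Ancestors of D: {A, B, C, D, G, H}.
Ancestors of C: {C}.
Common ancestors: {C}.
The only common ancestor is C, so it is the merge base.

C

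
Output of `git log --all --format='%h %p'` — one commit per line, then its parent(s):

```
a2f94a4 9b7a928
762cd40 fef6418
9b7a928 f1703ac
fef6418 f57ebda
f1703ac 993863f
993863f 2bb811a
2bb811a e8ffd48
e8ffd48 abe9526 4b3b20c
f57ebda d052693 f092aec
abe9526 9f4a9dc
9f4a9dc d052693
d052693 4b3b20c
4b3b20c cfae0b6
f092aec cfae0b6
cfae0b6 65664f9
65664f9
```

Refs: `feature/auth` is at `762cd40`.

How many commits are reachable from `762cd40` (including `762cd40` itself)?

Walking parent pointers from 762cd40: reachable set = {4b3b20c, 65664f9, 762cd40, cfae0b6, d052693, f092aec, f57ebda, fef6418}.
That is 8 commits.

8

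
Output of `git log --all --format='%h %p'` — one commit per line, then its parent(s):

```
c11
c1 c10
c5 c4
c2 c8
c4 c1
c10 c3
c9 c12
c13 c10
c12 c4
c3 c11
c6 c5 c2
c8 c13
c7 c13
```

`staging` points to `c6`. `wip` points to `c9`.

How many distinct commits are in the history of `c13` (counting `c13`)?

Walking parent pointers from c13: reachable set = {c10, c11, c13, c3}.
That is 4 commits.

4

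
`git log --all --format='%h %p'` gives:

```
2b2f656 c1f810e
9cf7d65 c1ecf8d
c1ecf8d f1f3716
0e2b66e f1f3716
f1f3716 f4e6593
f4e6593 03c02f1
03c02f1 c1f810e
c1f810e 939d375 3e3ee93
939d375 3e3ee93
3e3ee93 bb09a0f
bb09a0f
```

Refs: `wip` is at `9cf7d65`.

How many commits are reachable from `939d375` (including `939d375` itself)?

3

Walking parent pointers from 939d375: reachable set = {3e3ee93, 939d375, bb09a0f}.
That is 3 commits.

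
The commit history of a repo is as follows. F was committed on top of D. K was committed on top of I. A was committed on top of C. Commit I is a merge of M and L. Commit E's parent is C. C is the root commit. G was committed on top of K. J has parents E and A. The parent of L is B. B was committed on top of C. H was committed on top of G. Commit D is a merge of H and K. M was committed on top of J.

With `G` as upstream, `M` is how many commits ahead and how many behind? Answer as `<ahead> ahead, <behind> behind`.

0 ahead, 5 behind

Reachable from M: {A, C, E, J, M}.
Reachable from G: {A, B, C, E, G, I, J, K, L, M}.
Only in M's history (ahead): {} — 0.
Only in G's history (behind): {B, G, I, K, L} — 5.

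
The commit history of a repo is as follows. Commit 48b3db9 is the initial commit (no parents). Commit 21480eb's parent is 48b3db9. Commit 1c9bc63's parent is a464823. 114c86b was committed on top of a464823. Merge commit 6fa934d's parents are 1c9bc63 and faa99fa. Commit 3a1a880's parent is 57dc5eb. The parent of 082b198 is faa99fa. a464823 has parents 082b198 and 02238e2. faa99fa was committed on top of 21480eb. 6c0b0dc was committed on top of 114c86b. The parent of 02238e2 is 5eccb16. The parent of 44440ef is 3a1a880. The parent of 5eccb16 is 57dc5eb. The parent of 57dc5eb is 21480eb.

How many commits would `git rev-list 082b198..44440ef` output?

Reachable from 44440ef: {21480eb, 3a1a880, 44440ef, 48b3db9, 57dc5eb}.
Reachable from 082b198: {082b198, 21480eb, 48b3db9, faa99fa}.
In 44440ef's history but not 082b198's: {3a1a880, 44440ef, 57dc5eb} — 3 commits.

3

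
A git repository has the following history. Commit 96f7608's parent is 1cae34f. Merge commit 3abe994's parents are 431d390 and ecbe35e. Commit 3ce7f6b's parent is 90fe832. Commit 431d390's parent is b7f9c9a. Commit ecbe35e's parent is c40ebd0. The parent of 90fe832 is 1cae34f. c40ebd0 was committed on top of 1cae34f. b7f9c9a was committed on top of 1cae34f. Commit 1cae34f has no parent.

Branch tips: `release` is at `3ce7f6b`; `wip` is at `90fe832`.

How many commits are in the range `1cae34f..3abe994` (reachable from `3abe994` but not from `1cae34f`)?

5

Reachable from 3abe994: {1cae34f, 3abe994, 431d390, b7f9c9a, c40ebd0, ecbe35e}.
Reachable from 1cae34f: {1cae34f}.
In 3abe994's history but not 1cae34f's: {3abe994, 431d390, b7f9c9a, c40ebd0, ecbe35e} — 5 commits.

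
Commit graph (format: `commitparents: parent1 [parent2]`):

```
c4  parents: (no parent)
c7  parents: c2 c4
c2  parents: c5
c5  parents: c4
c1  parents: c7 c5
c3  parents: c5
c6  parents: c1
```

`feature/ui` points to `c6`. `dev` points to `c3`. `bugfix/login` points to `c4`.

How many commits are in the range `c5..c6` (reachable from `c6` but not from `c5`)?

4

Reachable from c6: {c1, c2, c4, c5, c6, c7}.
Reachable from c5: {c4, c5}.
In c6's history but not c5's: {c1, c2, c6, c7} — 4 commits.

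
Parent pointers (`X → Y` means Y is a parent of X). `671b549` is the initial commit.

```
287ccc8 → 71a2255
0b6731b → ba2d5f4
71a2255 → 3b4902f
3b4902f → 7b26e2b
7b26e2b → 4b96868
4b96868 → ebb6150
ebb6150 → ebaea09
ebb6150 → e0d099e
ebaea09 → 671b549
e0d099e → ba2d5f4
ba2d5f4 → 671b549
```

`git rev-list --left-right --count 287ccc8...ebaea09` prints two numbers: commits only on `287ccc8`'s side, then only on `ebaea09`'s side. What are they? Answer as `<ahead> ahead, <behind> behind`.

8 ahead, 0 behind

Reachable from 287ccc8: {287ccc8, 3b4902f, 4b96868, 671b549, 71a2255, 7b26e2b, ba2d5f4, e0d099e, ebaea09, ebb6150}.
Reachable from ebaea09: {671b549, ebaea09}.
Only in 287ccc8's history (ahead): {287ccc8, 3b4902f, 4b96868, 71a2255, 7b26e2b, ba2d5f4, e0d099e, ebb6150} — 8.
Only in ebaea09's history (behind): {} — 0.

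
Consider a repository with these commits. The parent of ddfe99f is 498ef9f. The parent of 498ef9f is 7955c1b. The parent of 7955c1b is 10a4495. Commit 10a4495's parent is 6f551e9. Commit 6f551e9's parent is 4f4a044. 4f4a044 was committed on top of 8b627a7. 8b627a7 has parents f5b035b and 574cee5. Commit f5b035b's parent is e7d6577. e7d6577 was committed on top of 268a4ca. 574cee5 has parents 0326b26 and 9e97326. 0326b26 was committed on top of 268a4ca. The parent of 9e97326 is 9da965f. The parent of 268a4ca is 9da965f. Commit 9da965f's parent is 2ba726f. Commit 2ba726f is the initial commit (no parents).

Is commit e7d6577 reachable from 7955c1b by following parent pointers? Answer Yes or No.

Yes

Ancestors of 7955c1b (commits reachable by following parents): {0326b26, 10a4495, 268a4ca, 2ba726f, 4f4a044, 574cee5, 6f551e9, 7955c1b, 8b627a7, 9da965f, 9e97326, e7d6577, f5b035b}.
e7d6577 is in that set, so it is an ancestor of 7955c1b.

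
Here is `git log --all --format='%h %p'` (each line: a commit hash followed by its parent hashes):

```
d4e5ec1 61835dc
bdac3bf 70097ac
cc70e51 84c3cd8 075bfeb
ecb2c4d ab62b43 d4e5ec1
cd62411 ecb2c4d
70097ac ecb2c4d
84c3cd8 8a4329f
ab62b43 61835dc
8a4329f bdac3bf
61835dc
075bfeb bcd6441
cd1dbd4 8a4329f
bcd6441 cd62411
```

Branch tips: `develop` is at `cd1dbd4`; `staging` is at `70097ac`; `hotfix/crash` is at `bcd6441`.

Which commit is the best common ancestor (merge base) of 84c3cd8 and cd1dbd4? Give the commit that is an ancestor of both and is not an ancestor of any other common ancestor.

8a4329f

Ancestors of 84c3cd8: {61835dc, 70097ac, 84c3cd8, 8a4329f, ab62b43, bdac3bf, d4e5ec1, ecb2c4d}.
Ancestors of cd1dbd4: {61835dc, 70097ac, 8a4329f, ab62b43, bdac3bf, cd1dbd4, d4e5ec1, ecb2c4d}.
Common ancestors: {61835dc, 70097ac, 8a4329f, ab62b43, bdac3bf, d4e5ec1, ecb2c4d}.
Among these, 8a4329f is not an ancestor of any other common ancestor — it is the merge base.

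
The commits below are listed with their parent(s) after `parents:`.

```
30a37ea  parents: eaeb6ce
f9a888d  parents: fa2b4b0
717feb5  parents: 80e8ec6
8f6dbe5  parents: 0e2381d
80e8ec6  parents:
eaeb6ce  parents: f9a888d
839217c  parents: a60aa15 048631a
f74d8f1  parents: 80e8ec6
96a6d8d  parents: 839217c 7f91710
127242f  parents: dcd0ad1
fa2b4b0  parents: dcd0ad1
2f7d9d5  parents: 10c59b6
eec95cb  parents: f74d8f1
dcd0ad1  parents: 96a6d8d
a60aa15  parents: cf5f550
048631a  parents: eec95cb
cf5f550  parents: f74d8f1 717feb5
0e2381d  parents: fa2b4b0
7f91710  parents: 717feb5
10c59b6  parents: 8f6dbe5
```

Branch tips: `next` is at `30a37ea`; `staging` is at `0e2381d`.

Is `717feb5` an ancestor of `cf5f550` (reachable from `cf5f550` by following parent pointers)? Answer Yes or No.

Ancestors of cf5f550 (commits reachable by following parents): {717feb5, 80e8ec6, cf5f550, f74d8f1}.
717feb5 is in that set, so it is an ancestor of cf5f550.

Yes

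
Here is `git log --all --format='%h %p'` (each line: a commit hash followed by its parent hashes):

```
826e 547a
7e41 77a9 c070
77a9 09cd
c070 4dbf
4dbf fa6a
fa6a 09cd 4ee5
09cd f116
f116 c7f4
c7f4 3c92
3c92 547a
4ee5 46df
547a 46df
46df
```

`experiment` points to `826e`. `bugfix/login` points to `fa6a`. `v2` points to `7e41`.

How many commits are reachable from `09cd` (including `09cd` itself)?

Walking parent pointers from 09cd: reachable set = {09cd, 3c92, 46df, 547a, c7f4, f116}.
That is 6 commits.

6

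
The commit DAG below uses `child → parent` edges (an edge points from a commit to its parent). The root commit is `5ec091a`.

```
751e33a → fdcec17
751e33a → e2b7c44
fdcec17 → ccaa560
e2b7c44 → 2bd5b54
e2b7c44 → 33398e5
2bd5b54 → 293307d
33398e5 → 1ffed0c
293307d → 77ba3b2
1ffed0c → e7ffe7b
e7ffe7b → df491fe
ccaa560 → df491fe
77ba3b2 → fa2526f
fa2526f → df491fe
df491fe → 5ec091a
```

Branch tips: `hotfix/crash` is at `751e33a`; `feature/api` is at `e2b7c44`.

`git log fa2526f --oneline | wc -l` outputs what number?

3

Walking parent pointers from fa2526f: reachable set = {5ec091a, df491fe, fa2526f}.
That is 3 commits.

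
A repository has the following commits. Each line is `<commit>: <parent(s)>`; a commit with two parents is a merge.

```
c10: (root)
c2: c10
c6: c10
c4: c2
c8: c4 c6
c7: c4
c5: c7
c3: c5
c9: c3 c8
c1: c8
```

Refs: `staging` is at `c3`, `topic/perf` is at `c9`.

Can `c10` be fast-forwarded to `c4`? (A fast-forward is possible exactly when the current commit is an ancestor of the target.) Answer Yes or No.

Yes

A fast-forward from c10 to c4 is possible iff c10 is an ancestor of c4.
Ancestors of c4: {c10, c2, c4}.
c10 is among them, so fast-forward is possible.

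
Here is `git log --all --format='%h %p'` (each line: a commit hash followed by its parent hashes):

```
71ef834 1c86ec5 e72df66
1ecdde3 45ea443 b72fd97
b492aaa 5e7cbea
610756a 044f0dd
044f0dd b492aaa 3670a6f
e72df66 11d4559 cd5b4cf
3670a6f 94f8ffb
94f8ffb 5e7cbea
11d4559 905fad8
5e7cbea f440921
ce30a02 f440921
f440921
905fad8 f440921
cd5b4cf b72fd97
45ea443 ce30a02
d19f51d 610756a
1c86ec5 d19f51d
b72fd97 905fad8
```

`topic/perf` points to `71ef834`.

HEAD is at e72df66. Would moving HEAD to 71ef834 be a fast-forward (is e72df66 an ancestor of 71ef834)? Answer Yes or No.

Yes

A fast-forward from e72df66 to 71ef834 is possible iff e72df66 is an ancestor of 71ef834.
Ancestors of 71ef834: {044f0dd, 11d4559, 1c86ec5, 3670a6f, 5e7cbea, 610756a, 71ef834, 905fad8, 94f8ffb, b492aaa, b72fd97, cd5b4cf, d19f51d, e72df66, f440921}.
e72df66 is among them, so fast-forward is possible.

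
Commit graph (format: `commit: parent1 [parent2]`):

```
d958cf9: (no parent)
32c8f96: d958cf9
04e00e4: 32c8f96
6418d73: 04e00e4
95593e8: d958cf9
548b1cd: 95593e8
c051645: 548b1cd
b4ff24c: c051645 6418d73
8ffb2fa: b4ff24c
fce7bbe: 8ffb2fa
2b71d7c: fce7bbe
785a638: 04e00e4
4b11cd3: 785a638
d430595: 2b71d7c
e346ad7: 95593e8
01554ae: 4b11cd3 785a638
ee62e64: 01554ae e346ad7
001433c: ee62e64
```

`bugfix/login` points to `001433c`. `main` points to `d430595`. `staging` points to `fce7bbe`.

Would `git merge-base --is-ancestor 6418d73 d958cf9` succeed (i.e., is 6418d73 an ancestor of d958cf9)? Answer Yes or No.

Ancestors of d958cf9: {d958cf9}.
6418d73 is not in that set, so it is not an ancestor of d958cf9.

No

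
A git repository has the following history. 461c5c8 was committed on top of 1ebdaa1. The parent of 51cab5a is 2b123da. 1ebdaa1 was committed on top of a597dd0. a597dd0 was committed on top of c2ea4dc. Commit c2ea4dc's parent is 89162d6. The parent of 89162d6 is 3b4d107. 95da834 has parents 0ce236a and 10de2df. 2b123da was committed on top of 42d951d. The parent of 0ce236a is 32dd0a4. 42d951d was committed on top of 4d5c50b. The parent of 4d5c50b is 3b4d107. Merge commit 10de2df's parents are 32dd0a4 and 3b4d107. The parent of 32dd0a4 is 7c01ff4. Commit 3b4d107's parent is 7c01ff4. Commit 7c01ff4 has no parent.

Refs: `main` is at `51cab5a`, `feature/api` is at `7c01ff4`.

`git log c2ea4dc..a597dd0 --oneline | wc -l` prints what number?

1

Reachable from a597dd0: {3b4d107, 7c01ff4, 89162d6, a597dd0, c2ea4dc}.
Reachable from c2ea4dc: {3b4d107, 7c01ff4, 89162d6, c2ea4dc}.
In a597dd0's history but not c2ea4dc's: {a597dd0} — 1 commit.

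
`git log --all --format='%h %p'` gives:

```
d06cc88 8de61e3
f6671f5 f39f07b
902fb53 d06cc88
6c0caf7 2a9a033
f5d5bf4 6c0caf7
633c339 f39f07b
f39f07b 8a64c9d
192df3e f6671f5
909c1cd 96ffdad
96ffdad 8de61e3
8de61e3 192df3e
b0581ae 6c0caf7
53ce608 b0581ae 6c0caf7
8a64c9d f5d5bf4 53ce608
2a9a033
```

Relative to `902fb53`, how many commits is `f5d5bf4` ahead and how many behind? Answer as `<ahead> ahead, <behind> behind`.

Reachable from f5d5bf4: {2a9a033, 6c0caf7, f5d5bf4}.
Reachable from 902fb53: {192df3e, 2a9a033, 53ce608, 6c0caf7, 8a64c9d, 8de61e3, 902fb53, b0581ae, d06cc88, f39f07b, f5d5bf4, f6671f5}.
Only in f5d5bf4's history (ahead): {} — 0.
Only in 902fb53's history (behind): {192df3e, 53ce608, 8a64c9d, 8de61e3, 902fb53, b0581ae, d06cc88, f39f07b, f6671f5} — 9.

0 ahead, 9 behind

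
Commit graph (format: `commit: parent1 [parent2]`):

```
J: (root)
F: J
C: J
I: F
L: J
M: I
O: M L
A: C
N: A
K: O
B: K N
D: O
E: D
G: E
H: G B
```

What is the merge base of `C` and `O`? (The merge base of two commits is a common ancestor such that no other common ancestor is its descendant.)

Ancestors of C: {C, J}.
Ancestors of O: {F, I, J, L, M, O}.
Common ancestors: {J}.
The only common ancestor is J, so it is the merge base.

J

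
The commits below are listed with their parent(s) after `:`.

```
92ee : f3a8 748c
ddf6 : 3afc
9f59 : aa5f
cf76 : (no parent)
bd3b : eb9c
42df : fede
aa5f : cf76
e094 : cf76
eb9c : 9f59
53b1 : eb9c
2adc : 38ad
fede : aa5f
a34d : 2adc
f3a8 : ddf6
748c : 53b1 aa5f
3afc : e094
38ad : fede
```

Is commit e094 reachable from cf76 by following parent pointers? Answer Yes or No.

No

Ancestors of cf76: {cf76}.
e094 is not in that set, so it is not an ancestor of cf76.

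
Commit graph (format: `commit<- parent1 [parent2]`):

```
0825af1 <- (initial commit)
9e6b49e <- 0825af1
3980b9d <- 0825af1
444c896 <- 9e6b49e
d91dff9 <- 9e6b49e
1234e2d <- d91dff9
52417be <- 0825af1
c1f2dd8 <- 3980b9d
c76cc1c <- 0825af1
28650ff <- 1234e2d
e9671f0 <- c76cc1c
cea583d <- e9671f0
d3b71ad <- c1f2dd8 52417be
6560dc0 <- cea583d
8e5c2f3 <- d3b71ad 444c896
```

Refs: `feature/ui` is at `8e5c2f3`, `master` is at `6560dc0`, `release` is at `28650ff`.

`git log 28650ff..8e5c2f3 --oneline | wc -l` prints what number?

Reachable from 8e5c2f3: {0825af1, 3980b9d, 444c896, 52417be, 8e5c2f3, 9e6b49e, c1f2dd8, d3b71ad}.
Reachable from 28650ff: {0825af1, 1234e2d, 28650ff, 9e6b49e, d91dff9}.
In 8e5c2f3's history but not 28650ff's: {3980b9d, 444c896, 52417be, 8e5c2f3, c1f2dd8, d3b71ad} — 6 commits.

6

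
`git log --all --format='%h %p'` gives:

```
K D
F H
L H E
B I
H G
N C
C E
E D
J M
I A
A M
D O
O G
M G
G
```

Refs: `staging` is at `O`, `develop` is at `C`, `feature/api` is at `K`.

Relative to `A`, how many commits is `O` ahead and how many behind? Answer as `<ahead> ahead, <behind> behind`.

1 ahead, 2 behind

Reachable from O: {G, O}.
Reachable from A: {A, G, M}.
Only in O's history (ahead): {O} — 1.
Only in A's history (behind): {A, M} — 2.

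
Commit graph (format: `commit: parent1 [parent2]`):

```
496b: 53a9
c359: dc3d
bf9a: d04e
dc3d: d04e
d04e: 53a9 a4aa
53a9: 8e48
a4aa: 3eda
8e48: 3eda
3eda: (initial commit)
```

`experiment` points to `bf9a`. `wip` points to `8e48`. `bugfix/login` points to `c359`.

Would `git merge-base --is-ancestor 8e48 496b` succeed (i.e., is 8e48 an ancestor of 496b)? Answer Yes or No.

Ancestors of 496b (commits reachable by following parents): {3eda, 496b, 53a9, 8e48}.
8e48 is in that set, so it is an ancestor of 496b.

Yes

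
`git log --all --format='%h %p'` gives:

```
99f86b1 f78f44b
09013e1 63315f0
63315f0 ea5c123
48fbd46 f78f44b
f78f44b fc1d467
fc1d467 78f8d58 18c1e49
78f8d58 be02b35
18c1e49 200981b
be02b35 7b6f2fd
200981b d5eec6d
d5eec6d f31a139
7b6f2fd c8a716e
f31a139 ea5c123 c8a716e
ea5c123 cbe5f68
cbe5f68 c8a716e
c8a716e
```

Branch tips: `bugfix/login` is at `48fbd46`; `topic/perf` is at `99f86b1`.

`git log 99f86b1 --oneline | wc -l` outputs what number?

13

Walking parent pointers from 99f86b1: reachable set = {18c1e49, 200981b, 78f8d58, 7b6f2fd, 99f86b1, be02b35, c8a716e, cbe5f68, d5eec6d, ea5c123, f31a139, f78f44b, fc1d467}.
That is 13 commits.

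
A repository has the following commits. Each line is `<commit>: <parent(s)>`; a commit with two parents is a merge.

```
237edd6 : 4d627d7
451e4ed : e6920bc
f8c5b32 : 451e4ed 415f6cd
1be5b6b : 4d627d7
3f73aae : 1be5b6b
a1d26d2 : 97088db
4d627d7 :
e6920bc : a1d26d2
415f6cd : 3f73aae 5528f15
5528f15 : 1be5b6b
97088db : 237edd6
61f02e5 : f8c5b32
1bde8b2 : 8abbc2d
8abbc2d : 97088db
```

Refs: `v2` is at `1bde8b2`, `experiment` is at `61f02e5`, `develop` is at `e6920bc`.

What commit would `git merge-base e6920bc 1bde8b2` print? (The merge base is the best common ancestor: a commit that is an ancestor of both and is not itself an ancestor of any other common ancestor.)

97088db

Ancestors of e6920bc: {237edd6, 4d627d7, 97088db, a1d26d2, e6920bc}.
Ancestors of 1bde8b2: {1bde8b2, 237edd6, 4d627d7, 8abbc2d, 97088db}.
Common ancestors: {237edd6, 4d627d7, 97088db}.
Among these, 97088db is not an ancestor of any other common ancestor — it is the merge base.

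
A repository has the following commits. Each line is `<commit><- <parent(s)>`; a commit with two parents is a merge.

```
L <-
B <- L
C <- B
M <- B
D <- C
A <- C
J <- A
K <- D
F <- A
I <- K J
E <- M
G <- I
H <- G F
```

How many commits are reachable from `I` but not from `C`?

Reachable from I: {A, B, C, D, I, J, K, L}.
Reachable from C: {B, C, L}.
In I's history but not C's: {A, D, I, J, K} — 5 commits.

5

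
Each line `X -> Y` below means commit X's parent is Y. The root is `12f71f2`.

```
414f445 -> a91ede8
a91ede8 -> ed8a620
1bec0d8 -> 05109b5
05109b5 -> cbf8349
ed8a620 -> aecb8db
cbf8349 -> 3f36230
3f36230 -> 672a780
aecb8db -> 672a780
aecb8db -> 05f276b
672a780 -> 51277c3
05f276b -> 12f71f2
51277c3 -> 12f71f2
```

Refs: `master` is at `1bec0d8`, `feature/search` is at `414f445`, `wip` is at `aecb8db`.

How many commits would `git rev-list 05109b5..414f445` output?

5

Reachable from 414f445: {05f276b, 12f71f2, 414f445, 51277c3, 672a780, a91ede8, aecb8db, ed8a620}.
Reachable from 05109b5: {05109b5, 12f71f2, 3f36230, 51277c3, 672a780, cbf8349}.
In 414f445's history but not 05109b5's: {05f276b, 414f445, a91ede8, aecb8db, ed8a620} — 5 commits.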